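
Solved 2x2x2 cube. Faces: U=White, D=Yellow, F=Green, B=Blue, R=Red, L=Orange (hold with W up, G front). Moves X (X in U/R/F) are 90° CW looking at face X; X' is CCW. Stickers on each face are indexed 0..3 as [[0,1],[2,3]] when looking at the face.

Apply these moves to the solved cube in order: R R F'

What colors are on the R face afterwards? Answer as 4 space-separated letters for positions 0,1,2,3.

After move 1 (R): R=RRRR U=WGWG F=GYGY D=YBYB B=WBWB
After move 2 (R): R=RRRR U=WYWY F=GBGB D=YWYW B=GBGB
After move 3 (F'): F=BBGG U=WYRR R=WRYR D=OOYW L=OYOW
Query: R face = WRYR

Answer: W R Y R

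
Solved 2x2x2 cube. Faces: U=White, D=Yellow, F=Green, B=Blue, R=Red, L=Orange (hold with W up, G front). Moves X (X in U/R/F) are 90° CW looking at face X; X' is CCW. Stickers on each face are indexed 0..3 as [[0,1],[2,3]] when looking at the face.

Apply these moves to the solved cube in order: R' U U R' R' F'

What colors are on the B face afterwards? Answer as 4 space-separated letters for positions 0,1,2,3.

Answer: W W B B

Derivation:
After move 1 (R'): R=RRRR U=WBWB F=GWGW D=YGYG B=YBYB
After move 2 (U): U=WWBB F=RRGW R=YBRR B=OOYB L=GWOO
After move 3 (U): U=BWBW F=YBGW R=OORR B=GWYB L=RROO
After move 4 (R'): R=OROR U=BYBG F=YWGW D=YBYW B=GWGB
After move 5 (R'): R=RROO U=BGBG F=YYGG D=YWYW B=WWBB
After move 6 (F'): F=YGYG U=BGRO R=WRYO D=ROYW L=RGOB
Query: B face = WWBB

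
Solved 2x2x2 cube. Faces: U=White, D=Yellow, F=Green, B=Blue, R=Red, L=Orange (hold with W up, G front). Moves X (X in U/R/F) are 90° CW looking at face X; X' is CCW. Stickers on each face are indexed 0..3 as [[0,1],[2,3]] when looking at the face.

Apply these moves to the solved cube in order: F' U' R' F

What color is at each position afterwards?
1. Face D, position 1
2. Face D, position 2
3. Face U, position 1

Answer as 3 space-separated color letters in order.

Answer: G Y B

Derivation:
After move 1 (F'): F=GGGG U=WWRR R=YRYR D=OOYY L=OWOW
After move 2 (U'): U=WRWR F=OWGG R=GGYR B=YRBB L=BBOW
After move 3 (R'): R=GRGY U=WBWY F=ORGR D=OWYG B=YROB
After move 4 (F): F=GORR U=WBWB R=WRYY D=GGYG L=BOOW
Query 1: D[1] = G
Query 2: D[2] = Y
Query 3: U[1] = B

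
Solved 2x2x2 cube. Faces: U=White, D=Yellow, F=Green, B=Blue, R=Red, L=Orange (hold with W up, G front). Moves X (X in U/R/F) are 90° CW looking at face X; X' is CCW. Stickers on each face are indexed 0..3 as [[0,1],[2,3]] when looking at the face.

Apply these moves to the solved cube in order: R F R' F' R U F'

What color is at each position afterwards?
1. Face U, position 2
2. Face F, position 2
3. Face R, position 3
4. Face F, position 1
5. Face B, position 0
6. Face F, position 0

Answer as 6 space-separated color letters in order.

Answer: W R R Y O G

Derivation:
After move 1 (R): R=RRRR U=WGWG F=GYGY D=YBYB B=WBWB
After move 2 (F): F=GGYY U=WGOO R=WRGR D=RRYB L=OYOB
After move 3 (R'): R=RRWG U=WWOW F=GGYO D=RGYY B=BBRB
After move 4 (F'): F=GOGY U=WWRW R=GRRG D=YBYY L=OWOO
After move 5 (R): R=RGGR U=WORY F=GBGY D=YRYB B=WBWB
After move 6 (U): U=RWYO F=RGGY R=WBGR B=OWWB L=GBOO
After move 7 (F'): F=GYRG U=RWWG R=RBYR D=BOYB L=GOOY
Query 1: U[2] = W
Query 2: F[2] = R
Query 3: R[3] = R
Query 4: F[1] = Y
Query 5: B[0] = O
Query 6: F[0] = G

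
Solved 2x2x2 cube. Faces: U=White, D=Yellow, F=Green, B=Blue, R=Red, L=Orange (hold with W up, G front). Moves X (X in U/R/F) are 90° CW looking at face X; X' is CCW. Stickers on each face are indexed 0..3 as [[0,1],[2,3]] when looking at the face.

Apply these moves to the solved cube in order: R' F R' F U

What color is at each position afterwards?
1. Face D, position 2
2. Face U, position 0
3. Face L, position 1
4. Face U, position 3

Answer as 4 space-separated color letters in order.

Answer: Y G G Y

Derivation:
After move 1 (R'): R=RRRR U=WBWB F=GWGW D=YGYG B=YBYB
After move 2 (F): F=GGWW U=WBOO R=WRBR D=RRYG L=OYOG
After move 3 (R'): R=RRWB U=WYOY F=GBWO D=RGYW B=GBRB
After move 4 (F): F=WGOB U=WYGY R=ORYB D=WRYW L=OROG
After move 5 (U): U=GWYY F=OROB R=GBYB B=ORRB L=WGOG
Query 1: D[2] = Y
Query 2: U[0] = G
Query 3: L[1] = G
Query 4: U[3] = Y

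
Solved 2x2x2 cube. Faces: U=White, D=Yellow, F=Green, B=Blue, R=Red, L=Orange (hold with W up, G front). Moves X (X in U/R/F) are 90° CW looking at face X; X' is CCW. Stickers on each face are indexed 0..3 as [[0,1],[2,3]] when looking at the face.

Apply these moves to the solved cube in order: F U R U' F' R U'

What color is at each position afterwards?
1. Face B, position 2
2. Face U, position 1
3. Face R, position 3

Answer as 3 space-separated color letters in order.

Answer: G G R

Derivation:
After move 1 (F): F=GGGG U=WWOO R=WRWR D=RRYY L=OYOY
After move 2 (U): U=OWOW F=WRGG R=BBWR B=OYBB L=GGOY
After move 3 (R): R=WBRB U=OROG F=WRGY D=RBYO B=WYWB
After move 4 (U'): U=RGOO F=GGGY R=WRRB B=WBWB L=WYOY
After move 5 (F'): F=GYGG U=RGWR R=BRRB D=YYYO L=WOOO
After move 6 (R): R=RBBR U=RYWG F=GYGO D=YWYW B=RBGB
After move 7 (U'): U=YGRW F=WOGO R=GYBR B=RBGB L=RBOO
Query 1: B[2] = G
Query 2: U[1] = G
Query 3: R[3] = R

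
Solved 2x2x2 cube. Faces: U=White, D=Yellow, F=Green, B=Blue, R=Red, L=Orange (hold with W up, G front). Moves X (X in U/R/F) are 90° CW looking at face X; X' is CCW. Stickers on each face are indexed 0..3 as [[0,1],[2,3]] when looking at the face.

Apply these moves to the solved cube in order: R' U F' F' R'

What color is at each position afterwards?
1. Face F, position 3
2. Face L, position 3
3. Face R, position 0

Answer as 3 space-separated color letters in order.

Answer: Y Y B

Derivation:
After move 1 (R'): R=RRRR U=WBWB F=GWGW D=YGYG B=YBYB
After move 2 (U): U=WWBB F=RRGW R=YBRR B=OOYB L=GWOO
After move 3 (F'): F=RWRG U=WWYR R=GBYR D=WOYG L=GBOB
After move 4 (F'): F=WGRR U=WWGY R=OBWR D=BBYG L=GROY
After move 5 (R'): R=BROW U=WYGO F=WWRY D=BGYR B=GOBB
Query 1: F[3] = Y
Query 2: L[3] = Y
Query 3: R[0] = B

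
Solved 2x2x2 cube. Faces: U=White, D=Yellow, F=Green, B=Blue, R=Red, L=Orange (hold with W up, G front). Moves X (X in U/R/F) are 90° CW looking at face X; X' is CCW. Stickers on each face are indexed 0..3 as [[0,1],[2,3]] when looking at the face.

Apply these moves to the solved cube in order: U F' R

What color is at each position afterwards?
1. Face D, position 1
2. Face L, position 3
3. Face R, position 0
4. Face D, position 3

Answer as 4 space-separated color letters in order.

Answer: B W Y O

Derivation:
After move 1 (U): U=WWWW F=RRGG R=BBRR B=OOBB L=GGOO
After move 2 (F'): F=RGRG U=WWBR R=YBYR D=GOYY L=GWOW
After move 3 (R): R=YYRB U=WGBG F=RORY D=GBYO B=ROWB
Query 1: D[1] = B
Query 2: L[3] = W
Query 3: R[0] = Y
Query 4: D[3] = O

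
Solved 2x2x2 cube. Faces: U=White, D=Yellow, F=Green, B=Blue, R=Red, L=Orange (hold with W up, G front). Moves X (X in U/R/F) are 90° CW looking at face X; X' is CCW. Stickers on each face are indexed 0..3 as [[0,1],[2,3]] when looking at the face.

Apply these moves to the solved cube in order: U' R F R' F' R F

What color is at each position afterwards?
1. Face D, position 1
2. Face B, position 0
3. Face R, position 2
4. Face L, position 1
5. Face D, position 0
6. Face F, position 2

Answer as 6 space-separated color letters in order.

Answer: R W Y Y G Y

Derivation:
After move 1 (U'): U=WWWW F=OOGG R=GGRR B=RRBB L=BBOO
After move 2 (R): R=RGRG U=WOWG F=OYGY D=YBYR B=WRWB
After move 3 (F): F=GOYY U=WOOB R=WGGG D=RRYR L=BYOB
After move 4 (R'): R=GGWG U=WWOW F=GOYB D=ROYY B=RRRB
After move 5 (F'): F=OBGY U=WWGW R=OGRG D=YBYY L=BWOO
After move 6 (R): R=ROGG U=WBGY F=OBGY D=YRYR B=WRWB
After move 7 (F): F=GOYB U=WBOW R=GOYG D=GRYR L=BYOR
Query 1: D[1] = R
Query 2: B[0] = W
Query 3: R[2] = Y
Query 4: L[1] = Y
Query 5: D[0] = G
Query 6: F[2] = Y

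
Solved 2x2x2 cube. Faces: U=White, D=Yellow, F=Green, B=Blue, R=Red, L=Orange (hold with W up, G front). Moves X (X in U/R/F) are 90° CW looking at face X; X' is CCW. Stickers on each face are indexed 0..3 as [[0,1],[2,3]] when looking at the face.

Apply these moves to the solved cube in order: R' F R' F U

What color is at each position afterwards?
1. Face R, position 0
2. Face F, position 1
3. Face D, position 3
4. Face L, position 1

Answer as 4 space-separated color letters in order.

After move 1 (R'): R=RRRR U=WBWB F=GWGW D=YGYG B=YBYB
After move 2 (F): F=GGWW U=WBOO R=WRBR D=RRYG L=OYOG
After move 3 (R'): R=RRWB U=WYOY F=GBWO D=RGYW B=GBRB
After move 4 (F): F=WGOB U=WYGY R=ORYB D=WRYW L=OROG
After move 5 (U): U=GWYY F=OROB R=GBYB B=ORRB L=WGOG
Query 1: R[0] = G
Query 2: F[1] = R
Query 3: D[3] = W
Query 4: L[1] = G

Answer: G R W G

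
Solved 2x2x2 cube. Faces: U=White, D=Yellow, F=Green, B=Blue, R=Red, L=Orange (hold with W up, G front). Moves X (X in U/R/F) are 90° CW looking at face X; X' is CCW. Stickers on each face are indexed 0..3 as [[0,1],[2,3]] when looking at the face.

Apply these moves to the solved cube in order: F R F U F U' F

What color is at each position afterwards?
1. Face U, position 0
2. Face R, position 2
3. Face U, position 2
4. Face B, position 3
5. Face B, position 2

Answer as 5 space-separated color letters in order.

Answer: W B W B W

Derivation:
After move 1 (F): F=GGGG U=WWOO R=WRWR D=RRYY L=OYOY
After move 2 (R): R=WWRR U=WGOG F=GRGY D=RBYB B=OBWB
After move 3 (F): F=GGYR U=WGYY R=OWGR D=RWYB L=OROB
After move 4 (U): U=YWYG F=OWYR R=OBGR B=ORWB L=GGOB
After move 5 (F): F=YORW U=YWBG R=YBGR D=GOYB L=GROW
After move 6 (U'): U=WGYB F=GRRW R=YOGR B=YBWB L=OROW
After move 7 (F): F=RGWR U=WGWR R=YOBR D=GYYB L=OGOO
Query 1: U[0] = W
Query 2: R[2] = B
Query 3: U[2] = W
Query 4: B[3] = B
Query 5: B[2] = W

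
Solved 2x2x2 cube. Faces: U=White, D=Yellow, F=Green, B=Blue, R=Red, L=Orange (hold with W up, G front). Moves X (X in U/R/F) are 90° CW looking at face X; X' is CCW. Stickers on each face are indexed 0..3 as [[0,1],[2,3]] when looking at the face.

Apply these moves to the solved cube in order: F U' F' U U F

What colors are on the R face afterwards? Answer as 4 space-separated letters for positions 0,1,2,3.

After move 1 (F): F=GGGG U=WWOO R=WRWR D=RRYY L=OYOY
After move 2 (U'): U=WOWO F=OYGG R=GGWR B=WRBB L=BBOY
After move 3 (F'): F=YGOG U=WOGW R=RGRR D=BYYY L=BOOW
After move 4 (U): U=GWWO F=RGOG R=WRRR B=BOBB L=YGOW
After move 5 (U): U=WGOW F=WROG R=BORR B=YGBB L=RGOW
After move 6 (F): F=OWGR U=WGWG R=OOWR D=RBYY L=RBOY
Query: R face = OOWR

Answer: O O W R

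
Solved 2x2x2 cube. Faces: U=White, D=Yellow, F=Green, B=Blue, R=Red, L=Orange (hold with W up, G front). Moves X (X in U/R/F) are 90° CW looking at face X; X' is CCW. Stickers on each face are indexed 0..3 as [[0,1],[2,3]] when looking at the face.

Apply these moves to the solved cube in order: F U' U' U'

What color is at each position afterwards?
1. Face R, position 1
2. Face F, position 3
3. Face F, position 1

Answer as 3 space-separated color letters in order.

After move 1 (F): F=GGGG U=WWOO R=WRWR D=RRYY L=OYOY
After move 2 (U'): U=WOWO F=OYGG R=GGWR B=WRBB L=BBOY
After move 3 (U'): U=OOWW F=BBGG R=OYWR B=GGBB L=WROY
After move 4 (U'): U=OWOW F=WRGG R=BBWR B=OYBB L=GGOY
Query 1: R[1] = B
Query 2: F[3] = G
Query 3: F[1] = R

Answer: B G R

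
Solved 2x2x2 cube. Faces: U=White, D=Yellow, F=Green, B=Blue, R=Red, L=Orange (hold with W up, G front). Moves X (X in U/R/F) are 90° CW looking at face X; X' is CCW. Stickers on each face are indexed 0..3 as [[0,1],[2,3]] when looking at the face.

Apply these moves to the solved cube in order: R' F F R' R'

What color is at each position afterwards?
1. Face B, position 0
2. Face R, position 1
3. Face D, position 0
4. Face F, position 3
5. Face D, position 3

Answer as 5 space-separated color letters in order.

After move 1 (R'): R=RRRR U=WBWB F=GWGW D=YGYG B=YBYB
After move 2 (F): F=GGWW U=WBOO R=WRBR D=RRYG L=OYOG
After move 3 (F): F=WGWG U=WBGY R=OROR D=BWYG L=OROR
After move 4 (R'): R=RROO U=WYGY F=WBWY D=BGYG B=GBWB
After move 5 (R'): R=RORO U=WWGG F=WYWY D=BBYY B=GBGB
Query 1: B[0] = G
Query 2: R[1] = O
Query 3: D[0] = B
Query 4: F[3] = Y
Query 5: D[3] = Y

Answer: G O B Y Y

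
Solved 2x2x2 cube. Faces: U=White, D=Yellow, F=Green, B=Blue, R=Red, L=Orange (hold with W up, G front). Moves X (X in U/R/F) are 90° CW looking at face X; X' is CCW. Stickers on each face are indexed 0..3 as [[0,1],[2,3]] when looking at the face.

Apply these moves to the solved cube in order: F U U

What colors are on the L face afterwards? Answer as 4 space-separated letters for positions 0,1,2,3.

After move 1 (F): F=GGGG U=WWOO R=WRWR D=RRYY L=OYOY
After move 2 (U): U=OWOW F=WRGG R=BBWR B=OYBB L=GGOY
After move 3 (U): U=OOWW F=BBGG R=OYWR B=GGBB L=WROY
Query: L face = WROY

Answer: W R O Y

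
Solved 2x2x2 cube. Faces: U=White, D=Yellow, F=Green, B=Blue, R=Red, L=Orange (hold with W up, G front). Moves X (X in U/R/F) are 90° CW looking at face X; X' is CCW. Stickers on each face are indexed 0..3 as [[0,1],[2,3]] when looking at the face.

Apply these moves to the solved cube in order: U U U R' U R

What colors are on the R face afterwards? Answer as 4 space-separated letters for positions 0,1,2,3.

Answer: G Y R R

Derivation:
After move 1 (U): U=WWWW F=RRGG R=BBRR B=OOBB L=GGOO
After move 2 (U): U=WWWW F=BBGG R=OORR B=GGBB L=RROO
After move 3 (U): U=WWWW F=OOGG R=GGRR B=RRBB L=BBOO
After move 4 (R'): R=GRGR U=WBWR F=OWGW D=YOYG B=YRYB
After move 5 (U): U=WWRB F=GRGW R=YRGR B=BBYB L=OWOO
After move 6 (R): R=GYRR U=WRRW F=GOGG D=YYYB B=BBWB
Query: R face = GYRR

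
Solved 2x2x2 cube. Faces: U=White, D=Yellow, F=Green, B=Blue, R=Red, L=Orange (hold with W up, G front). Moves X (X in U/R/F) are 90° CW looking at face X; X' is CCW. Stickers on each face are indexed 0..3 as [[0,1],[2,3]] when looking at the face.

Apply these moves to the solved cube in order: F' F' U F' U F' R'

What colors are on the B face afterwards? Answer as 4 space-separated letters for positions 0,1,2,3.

Answer: Y W Y B

Derivation:
After move 1 (F'): F=GGGG U=WWRR R=YRYR D=OOYY L=OWOW
After move 2 (F'): F=GGGG U=WWYY R=OROR D=WWYY L=OROR
After move 3 (U): U=YWYW F=ORGG R=BBOR B=ORBB L=GGOR
After move 4 (F'): F=RGOG U=YWBO R=WBWR D=GRYY L=GWOY
After move 5 (U): U=BYOW F=WBOG R=ORWR B=GWBB L=RGOY
After move 6 (F'): F=BGWO U=BYOW R=RRGR D=GYYY L=RWOO
After move 7 (R'): R=RRRG U=BBOG F=BYWW D=GGYO B=YWYB
Query: B face = YWYB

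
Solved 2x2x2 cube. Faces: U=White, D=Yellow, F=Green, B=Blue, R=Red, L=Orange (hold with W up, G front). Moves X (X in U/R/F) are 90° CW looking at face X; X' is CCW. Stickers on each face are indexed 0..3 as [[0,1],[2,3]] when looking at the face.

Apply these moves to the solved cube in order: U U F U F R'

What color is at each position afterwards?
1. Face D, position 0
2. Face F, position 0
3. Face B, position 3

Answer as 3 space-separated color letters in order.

After move 1 (U): U=WWWW F=RRGG R=BBRR B=OOBB L=GGOO
After move 2 (U): U=WWWW F=BBGG R=OORR B=GGBB L=RROO
After move 3 (F): F=GBGB U=WWOR R=WOWR D=ROYY L=RYOY
After move 4 (U): U=OWRW F=WOGB R=GGWR B=RYBB L=GBOY
After move 5 (F): F=GWBO U=OWYB R=RGWR D=WGYY L=GROO
After move 6 (R'): R=GRRW U=OBYR F=GWBB D=WWYO B=YYGB
Query 1: D[0] = W
Query 2: F[0] = G
Query 3: B[3] = B

Answer: W G B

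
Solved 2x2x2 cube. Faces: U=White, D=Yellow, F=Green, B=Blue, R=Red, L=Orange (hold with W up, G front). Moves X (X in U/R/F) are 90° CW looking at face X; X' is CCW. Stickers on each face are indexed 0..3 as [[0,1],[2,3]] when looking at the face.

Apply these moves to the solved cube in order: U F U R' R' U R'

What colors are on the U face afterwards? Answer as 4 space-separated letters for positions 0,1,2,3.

After move 1 (U): U=WWWW F=RRGG R=BBRR B=OOBB L=GGOO
After move 2 (F): F=GRGR U=WWOG R=WBWR D=RBYY L=GYOY
After move 3 (U): U=OWGW F=WBGR R=OOWR B=GYBB L=GROY
After move 4 (R'): R=OROW U=OBGG F=WWGW D=RBYR B=YYBB
After move 5 (R'): R=RWOO U=OBGY F=WBGG D=RWYW B=RYBB
After move 6 (U): U=GOYB F=RWGG R=RYOO B=GRBB L=WBOY
After move 7 (R'): R=YORO U=GBYG F=ROGB D=RWYG B=WRWB
Query: U face = GBYG

Answer: G B Y G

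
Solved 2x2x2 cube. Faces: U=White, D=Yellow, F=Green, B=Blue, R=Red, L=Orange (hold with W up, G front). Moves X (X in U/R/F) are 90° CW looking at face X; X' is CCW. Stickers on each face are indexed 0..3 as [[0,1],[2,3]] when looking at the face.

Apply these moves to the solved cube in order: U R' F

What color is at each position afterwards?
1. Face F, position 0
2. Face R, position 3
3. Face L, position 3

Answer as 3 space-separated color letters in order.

After move 1 (U): U=WWWW F=RRGG R=BBRR B=OOBB L=GGOO
After move 2 (R'): R=BRBR U=WBWO F=RWGW D=YRYG B=YOYB
After move 3 (F): F=GRWW U=WBOG R=WROR D=BBYG L=GYOR
Query 1: F[0] = G
Query 2: R[3] = R
Query 3: L[3] = R

Answer: G R R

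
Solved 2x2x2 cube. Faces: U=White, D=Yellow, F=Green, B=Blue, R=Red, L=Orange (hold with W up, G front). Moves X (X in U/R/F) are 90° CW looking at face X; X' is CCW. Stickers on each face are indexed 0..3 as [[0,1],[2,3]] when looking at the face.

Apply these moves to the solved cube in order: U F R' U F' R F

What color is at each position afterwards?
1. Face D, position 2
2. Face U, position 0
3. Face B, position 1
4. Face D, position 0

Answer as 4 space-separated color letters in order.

After move 1 (U): U=WWWW F=RRGG R=BBRR B=OOBB L=GGOO
After move 2 (F): F=GRGR U=WWOG R=WBWR D=RBYY L=GYOY
After move 3 (R'): R=BRWW U=WBOO F=GWGG D=RRYR B=YOBB
After move 4 (U): U=OWOB F=BRGG R=YOWW B=GYBB L=GWOY
After move 5 (F'): F=RGBG U=OWYW R=RORW D=WYYR L=GBOO
After move 6 (R): R=RRWO U=OGYG F=RYBR D=WBYG B=WYWB
After move 7 (F): F=BRRY U=OGOB R=YRGO D=WRYG L=GWOB
Query 1: D[2] = Y
Query 2: U[0] = O
Query 3: B[1] = Y
Query 4: D[0] = W

Answer: Y O Y W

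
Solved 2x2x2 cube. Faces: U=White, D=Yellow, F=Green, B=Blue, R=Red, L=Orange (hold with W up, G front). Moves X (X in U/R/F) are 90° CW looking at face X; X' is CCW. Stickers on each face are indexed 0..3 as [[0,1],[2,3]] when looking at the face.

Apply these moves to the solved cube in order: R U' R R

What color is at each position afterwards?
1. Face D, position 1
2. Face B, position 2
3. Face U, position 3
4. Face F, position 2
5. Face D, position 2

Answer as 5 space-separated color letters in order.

Answer: G O B G Y

Derivation:
After move 1 (R): R=RRRR U=WGWG F=GYGY D=YBYB B=WBWB
After move 2 (U'): U=GGWW F=OOGY R=GYRR B=RRWB L=WBOO
After move 3 (R): R=RGRY U=GOWY F=OBGB D=YWYR B=WRGB
After move 4 (R): R=RRYG U=GBWB F=OWGR D=YGYW B=YROB
Query 1: D[1] = G
Query 2: B[2] = O
Query 3: U[3] = B
Query 4: F[2] = G
Query 5: D[2] = Y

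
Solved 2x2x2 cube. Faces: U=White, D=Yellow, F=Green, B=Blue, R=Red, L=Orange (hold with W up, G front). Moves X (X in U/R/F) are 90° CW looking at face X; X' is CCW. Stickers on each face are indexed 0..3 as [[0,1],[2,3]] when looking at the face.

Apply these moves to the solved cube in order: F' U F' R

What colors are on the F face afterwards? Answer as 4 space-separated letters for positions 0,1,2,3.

After move 1 (F'): F=GGGG U=WWRR R=YRYR D=OOYY L=OWOW
After move 2 (U): U=RWRW F=YRGG R=BBYR B=OWBB L=GGOW
After move 3 (F'): F=RGYG U=RWBY R=OBOR D=GWYY L=GWOR
After move 4 (R): R=OORB U=RGBG F=RWYY D=GBYO B=YWWB
Query: F face = RWYY

Answer: R W Y Y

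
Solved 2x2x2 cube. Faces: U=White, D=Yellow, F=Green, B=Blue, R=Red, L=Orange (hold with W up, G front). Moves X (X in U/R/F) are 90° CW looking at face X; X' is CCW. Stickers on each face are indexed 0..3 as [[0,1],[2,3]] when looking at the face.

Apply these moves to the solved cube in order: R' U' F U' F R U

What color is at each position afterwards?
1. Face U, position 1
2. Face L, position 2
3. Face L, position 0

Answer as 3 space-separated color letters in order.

Answer: B O W

Derivation:
After move 1 (R'): R=RRRR U=WBWB F=GWGW D=YGYG B=YBYB
After move 2 (U'): U=BBWW F=OOGW R=GWRR B=RRYB L=YBOO
After move 3 (F): F=GOWO U=BBOB R=WWWR D=RGYG L=YYOG
After move 4 (U'): U=BBBO F=YYWO R=GOWR B=WWYB L=RROG
After move 5 (F): F=WYOY U=BBGR R=BOOR D=WGYG L=RROG
After move 6 (R): R=OBRO U=BYGY F=WGOG D=WYYW B=RWBB
After move 7 (U): U=GBYY F=OBOG R=RWRO B=RRBB L=WGOG
Query 1: U[1] = B
Query 2: L[2] = O
Query 3: L[0] = W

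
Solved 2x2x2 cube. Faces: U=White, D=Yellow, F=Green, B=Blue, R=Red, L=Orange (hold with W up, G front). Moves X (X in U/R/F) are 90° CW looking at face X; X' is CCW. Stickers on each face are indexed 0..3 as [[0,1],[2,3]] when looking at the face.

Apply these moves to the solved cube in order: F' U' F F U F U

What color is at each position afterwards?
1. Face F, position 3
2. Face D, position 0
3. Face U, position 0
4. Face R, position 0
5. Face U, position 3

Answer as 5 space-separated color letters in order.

After move 1 (F'): F=GGGG U=WWRR R=YRYR D=OOYY L=OWOW
After move 2 (U'): U=WRWR F=OWGG R=GGYR B=YRBB L=BBOW
After move 3 (F): F=GOGW U=WRWB R=WGRR D=YGYY L=BOOO
After move 4 (F): F=GGWO U=WROO R=WGBR D=RWYY L=BYOG
After move 5 (U): U=OWOR F=WGWO R=YRBR B=BYBB L=GGOG
After move 6 (F): F=WWOG U=OWGG R=ORRR D=BYYY L=GROW
After move 7 (U): U=GOGW F=OROG R=BYRR B=GRBB L=WWOW
Query 1: F[3] = G
Query 2: D[0] = B
Query 3: U[0] = G
Query 4: R[0] = B
Query 5: U[3] = W

Answer: G B G B W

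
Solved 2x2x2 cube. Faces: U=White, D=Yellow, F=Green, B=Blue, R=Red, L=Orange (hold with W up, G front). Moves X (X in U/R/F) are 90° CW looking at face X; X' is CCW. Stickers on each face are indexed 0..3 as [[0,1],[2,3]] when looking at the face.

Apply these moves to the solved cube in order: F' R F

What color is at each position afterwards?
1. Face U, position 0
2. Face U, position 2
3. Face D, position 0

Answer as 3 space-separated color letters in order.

After move 1 (F'): F=GGGG U=WWRR R=YRYR D=OOYY L=OWOW
After move 2 (R): R=YYRR U=WGRG F=GOGY D=OBYB B=RBWB
After move 3 (F): F=GGYO U=WGWW R=RYGR D=RYYB L=OOOB
Query 1: U[0] = W
Query 2: U[2] = W
Query 3: D[0] = R

Answer: W W R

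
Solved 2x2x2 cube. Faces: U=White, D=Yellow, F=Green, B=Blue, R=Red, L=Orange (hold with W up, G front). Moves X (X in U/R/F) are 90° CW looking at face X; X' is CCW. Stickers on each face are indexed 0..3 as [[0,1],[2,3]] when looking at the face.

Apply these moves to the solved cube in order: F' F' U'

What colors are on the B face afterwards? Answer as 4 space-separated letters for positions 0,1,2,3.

After move 1 (F'): F=GGGG U=WWRR R=YRYR D=OOYY L=OWOW
After move 2 (F'): F=GGGG U=WWYY R=OROR D=WWYY L=OROR
After move 3 (U'): U=WYWY F=ORGG R=GGOR B=ORBB L=BBOR
Query: B face = ORBB

Answer: O R B B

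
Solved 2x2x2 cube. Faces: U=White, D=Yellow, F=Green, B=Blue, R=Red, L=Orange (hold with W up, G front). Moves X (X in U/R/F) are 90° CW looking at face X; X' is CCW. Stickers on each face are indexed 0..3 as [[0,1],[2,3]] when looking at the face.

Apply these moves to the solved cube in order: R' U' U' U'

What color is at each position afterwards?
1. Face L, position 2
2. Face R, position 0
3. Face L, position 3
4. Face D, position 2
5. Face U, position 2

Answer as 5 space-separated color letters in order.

After move 1 (R'): R=RRRR U=WBWB F=GWGW D=YGYG B=YBYB
After move 2 (U'): U=BBWW F=OOGW R=GWRR B=RRYB L=YBOO
After move 3 (U'): U=BWBW F=YBGW R=OORR B=GWYB L=RROO
After move 4 (U'): U=WWBB F=RRGW R=YBRR B=OOYB L=GWOO
Query 1: L[2] = O
Query 2: R[0] = Y
Query 3: L[3] = O
Query 4: D[2] = Y
Query 5: U[2] = B

Answer: O Y O Y B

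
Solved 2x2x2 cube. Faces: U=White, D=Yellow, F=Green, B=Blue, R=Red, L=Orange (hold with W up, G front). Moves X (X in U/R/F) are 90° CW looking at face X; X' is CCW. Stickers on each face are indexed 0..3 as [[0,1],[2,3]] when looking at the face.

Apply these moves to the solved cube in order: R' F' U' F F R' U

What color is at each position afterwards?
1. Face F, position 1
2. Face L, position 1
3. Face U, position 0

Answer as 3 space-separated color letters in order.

Answer: R R O

Derivation:
After move 1 (R'): R=RRRR U=WBWB F=GWGW D=YGYG B=YBYB
After move 2 (F'): F=WWGG U=WBRR R=GRYR D=OOYG L=OBOW
After move 3 (U'): U=BRWR F=OBGG R=WWYR B=GRYB L=YBOW
After move 4 (F): F=GOGB U=BRWB R=WWRR D=YWYG L=YOOO
After move 5 (F): F=GGBO U=BROO R=WWBR D=RWYG L=YYOW
After move 6 (R'): R=WRWB U=BYOG F=GRBO D=RGYO B=GRWB
After move 7 (U): U=OBGY F=WRBO R=GRWB B=YYWB L=GROW
Query 1: F[1] = R
Query 2: L[1] = R
Query 3: U[0] = O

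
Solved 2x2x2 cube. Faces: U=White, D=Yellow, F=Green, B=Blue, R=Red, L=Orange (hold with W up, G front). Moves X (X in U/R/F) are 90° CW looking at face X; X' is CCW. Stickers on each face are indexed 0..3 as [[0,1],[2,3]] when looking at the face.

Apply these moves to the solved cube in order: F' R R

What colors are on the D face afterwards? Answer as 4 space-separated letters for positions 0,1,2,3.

Answer: O W Y R

Derivation:
After move 1 (F'): F=GGGG U=WWRR R=YRYR D=OOYY L=OWOW
After move 2 (R): R=YYRR U=WGRG F=GOGY D=OBYB B=RBWB
After move 3 (R): R=RYRY U=WORY F=GBGB D=OWYR B=GBGB
Query: D face = OWYR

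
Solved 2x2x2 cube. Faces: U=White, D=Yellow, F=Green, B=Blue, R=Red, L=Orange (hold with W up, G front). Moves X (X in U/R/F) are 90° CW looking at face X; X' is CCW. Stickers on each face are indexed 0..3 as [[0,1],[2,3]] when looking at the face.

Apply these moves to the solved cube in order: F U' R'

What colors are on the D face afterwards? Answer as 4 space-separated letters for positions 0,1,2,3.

Answer: R Y Y G

Derivation:
After move 1 (F): F=GGGG U=WWOO R=WRWR D=RRYY L=OYOY
After move 2 (U'): U=WOWO F=OYGG R=GGWR B=WRBB L=BBOY
After move 3 (R'): R=GRGW U=WBWW F=OOGO D=RYYG B=YRRB
Query: D face = RYYG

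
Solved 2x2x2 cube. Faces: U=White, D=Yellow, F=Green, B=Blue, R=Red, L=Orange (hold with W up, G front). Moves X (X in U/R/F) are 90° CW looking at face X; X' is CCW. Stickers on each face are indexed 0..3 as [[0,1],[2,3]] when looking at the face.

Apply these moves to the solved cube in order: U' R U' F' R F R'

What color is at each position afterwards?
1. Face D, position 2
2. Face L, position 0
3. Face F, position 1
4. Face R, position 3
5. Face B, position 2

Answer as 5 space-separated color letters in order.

Answer: Y W Y G Y

Derivation:
After move 1 (U'): U=WWWW F=OOGG R=GGRR B=RRBB L=BBOO
After move 2 (R): R=RGRG U=WOWG F=OYGY D=YBYR B=WRWB
After move 3 (U'): U=OGWW F=BBGY R=OYRG B=RGWB L=WROO
After move 4 (F'): F=BYBG U=OGOR R=BYYG D=ROYR L=WWOW
After move 5 (R): R=YBGY U=OYOG F=BOBR D=RWYR B=RGGB
After move 6 (F): F=BBRO U=OYWW R=OBGY D=GYYR L=WROW
After move 7 (R'): R=BYOG U=OGWR F=BYRW D=GBYO B=RGYB
Query 1: D[2] = Y
Query 2: L[0] = W
Query 3: F[1] = Y
Query 4: R[3] = G
Query 5: B[2] = Y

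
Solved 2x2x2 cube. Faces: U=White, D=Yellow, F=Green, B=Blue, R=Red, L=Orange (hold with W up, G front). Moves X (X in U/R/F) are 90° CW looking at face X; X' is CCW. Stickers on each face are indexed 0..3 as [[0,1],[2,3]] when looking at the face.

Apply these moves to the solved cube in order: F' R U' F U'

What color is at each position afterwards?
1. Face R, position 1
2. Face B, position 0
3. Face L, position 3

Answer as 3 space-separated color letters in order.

Answer: O W B

Derivation:
After move 1 (F'): F=GGGG U=WWRR R=YRYR D=OOYY L=OWOW
After move 2 (R): R=YYRR U=WGRG F=GOGY D=OBYB B=RBWB
After move 3 (U'): U=GGWR F=OWGY R=GORR B=YYWB L=RBOW
After move 4 (F): F=GOYW U=GGWB R=WORR D=RGYB L=ROOB
After move 5 (U'): U=GBGW F=ROYW R=GORR B=WOWB L=YYOB
Query 1: R[1] = O
Query 2: B[0] = W
Query 3: L[3] = B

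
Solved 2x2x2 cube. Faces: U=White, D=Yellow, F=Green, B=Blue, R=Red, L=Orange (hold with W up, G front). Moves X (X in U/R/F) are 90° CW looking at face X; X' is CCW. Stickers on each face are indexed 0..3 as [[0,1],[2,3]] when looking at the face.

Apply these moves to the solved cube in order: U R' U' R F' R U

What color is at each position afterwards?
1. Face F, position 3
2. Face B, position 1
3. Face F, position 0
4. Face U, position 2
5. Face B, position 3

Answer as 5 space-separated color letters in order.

After move 1 (U): U=WWWW F=RRGG R=BBRR B=OOBB L=GGOO
After move 2 (R'): R=BRBR U=WBWO F=RWGW D=YRYG B=YOYB
After move 3 (U'): U=BOWW F=GGGW R=RWBR B=BRYB L=YOOO
After move 4 (R): R=BRRW U=BGWW F=GRGG D=YYYB B=WROB
After move 5 (F'): F=RGGG U=BGBR R=YRYW D=OOYB L=YWOW
After move 6 (R): R=YYWR U=BGBG F=ROGB D=OOYW B=RRGB
After move 7 (U): U=BBGG F=YYGB R=RRWR B=YWGB L=ROOW
Query 1: F[3] = B
Query 2: B[1] = W
Query 3: F[0] = Y
Query 4: U[2] = G
Query 5: B[3] = B

Answer: B W Y G B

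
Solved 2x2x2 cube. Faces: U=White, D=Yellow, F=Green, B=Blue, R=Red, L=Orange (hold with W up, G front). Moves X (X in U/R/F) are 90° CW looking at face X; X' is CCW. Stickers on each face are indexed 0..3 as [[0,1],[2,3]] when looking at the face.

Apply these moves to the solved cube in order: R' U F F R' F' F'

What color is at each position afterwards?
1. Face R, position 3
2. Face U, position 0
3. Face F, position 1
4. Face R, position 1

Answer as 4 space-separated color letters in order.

After move 1 (R'): R=RRRR U=WBWB F=GWGW D=YGYG B=YBYB
After move 2 (U): U=WWBB F=RRGW R=YBRR B=OOYB L=GWOO
After move 3 (F): F=GRWR U=WWOW R=BBBR D=RYYG L=GYOG
After move 4 (F): F=WGRR U=WWGY R=OBWR D=BBYG L=GROY
After move 5 (R'): R=BROW U=WYGO F=WWRY D=BGYR B=GOBB
After move 6 (F'): F=WYWR U=WYBO R=GRBW D=RYYR L=GOOG
After move 7 (F'): F=YRWW U=WYGB R=YRRW D=OGYR L=GOOB
Query 1: R[3] = W
Query 2: U[0] = W
Query 3: F[1] = R
Query 4: R[1] = R

Answer: W W R R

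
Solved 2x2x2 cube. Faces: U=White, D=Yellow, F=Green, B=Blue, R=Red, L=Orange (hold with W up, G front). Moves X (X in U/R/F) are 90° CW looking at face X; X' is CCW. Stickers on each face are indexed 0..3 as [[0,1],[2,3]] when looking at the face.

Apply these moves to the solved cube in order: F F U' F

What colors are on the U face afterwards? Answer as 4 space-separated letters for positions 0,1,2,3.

After move 1 (F): F=GGGG U=WWOO R=WRWR D=RRYY L=OYOY
After move 2 (F): F=GGGG U=WWYY R=OROR D=WWYY L=OROR
After move 3 (U'): U=WYWY F=ORGG R=GGOR B=ORBB L=BBOR
After move 4 (F): F=GOGR U=WYRB R=WGYR D=OGYY L=BWOW
Query: U face = WYRB

Answer: W Y R B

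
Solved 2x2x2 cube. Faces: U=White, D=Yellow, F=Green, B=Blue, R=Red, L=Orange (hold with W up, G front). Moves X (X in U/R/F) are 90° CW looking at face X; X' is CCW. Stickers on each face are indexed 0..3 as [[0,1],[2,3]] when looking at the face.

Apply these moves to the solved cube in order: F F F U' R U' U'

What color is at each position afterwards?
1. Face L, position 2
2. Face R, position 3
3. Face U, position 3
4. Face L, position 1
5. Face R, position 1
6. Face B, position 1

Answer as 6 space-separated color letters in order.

After move 1 (F): F=GGGG U=WWOO R=WRWR D=RRYY L=OYOY
After move 2 (F): F=GGGG U=WWYY R=OROR D=WWYY L=OROR
After move 3 (F): F=GGGG U=WWRR R=YRYR D=OOYY L=OWOW
After move 4 (U'): U=WRWR F=OWGG R=GGYR B=YRBB L=BBOW
After move 5 (R): R=YGRG U=WWWG F=OOGY D=OBYY B=RRRB
After move 6 (U'): U=WGWW F=BBGY R=OORG B=YGRB L=RROW
After move 7 (U'): U=GWWW F=RRGY R=BBRG B=OORB L=YGOW
Query 1: L[2] = O
Query 2: R[3] = G
Query 3: U[3] = W
Query 4: L[1] = G
Query 5: R[1] = B
Query 6: B[1] = O

Answer: O G W G B O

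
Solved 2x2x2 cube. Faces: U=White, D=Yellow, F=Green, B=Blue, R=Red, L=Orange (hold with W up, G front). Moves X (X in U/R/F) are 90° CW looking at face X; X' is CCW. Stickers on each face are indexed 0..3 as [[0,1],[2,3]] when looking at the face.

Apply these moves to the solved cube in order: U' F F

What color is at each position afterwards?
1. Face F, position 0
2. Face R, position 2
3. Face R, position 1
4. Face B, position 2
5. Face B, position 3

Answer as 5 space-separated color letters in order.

After move 1 (U'): U=WWWW F=OOGG R=GGRR B=RRBB L=BBOO
After move 2 (F): F=GOGO U=WWOB R=WGWR D=RGYY L=BYOY
After move 3 (F): F=GGOO U=WWYY R=OGBR D=WWYY L=BROG
Query 1: F[0] = G
Query 2: R[2] = B
Query 3: R[1] = G
Query 4: B[2] = B
Query 5: B[3] = B

Answer: G B G B B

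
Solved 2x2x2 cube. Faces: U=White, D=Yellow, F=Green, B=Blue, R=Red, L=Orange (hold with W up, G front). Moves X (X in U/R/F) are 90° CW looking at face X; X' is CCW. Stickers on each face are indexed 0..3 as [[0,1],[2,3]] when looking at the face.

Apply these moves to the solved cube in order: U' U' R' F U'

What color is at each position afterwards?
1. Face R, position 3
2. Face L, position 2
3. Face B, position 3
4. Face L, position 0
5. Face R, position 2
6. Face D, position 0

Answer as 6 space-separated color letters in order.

Answer: R O B Y G O

Derivation:
After move 1 (U'): U=WWWW F=OOGG R=GGRR B=RRBB L=BBOO
After move 2 (U'): U=WWWW F=BBGG R=OORR B=GGBB L=RROO
After move 3 (R'): R=OROR U=WBWG F=BWGW D=YBYG B=YGYB
After move 4 (F): F=GBWW U=WBOR R=WRGR D=OOYG L=RYOB
After move 5 (U'): U=BRWO F=RYWW R=GBGR B=WRYB L=YGOB
Query 1: R[3] = R
Query 2: L[2] = O
Query 3: B[3] = B
Query 4: L[0] = Y
Query 5: R[2] = G
Query 6: D[0] = O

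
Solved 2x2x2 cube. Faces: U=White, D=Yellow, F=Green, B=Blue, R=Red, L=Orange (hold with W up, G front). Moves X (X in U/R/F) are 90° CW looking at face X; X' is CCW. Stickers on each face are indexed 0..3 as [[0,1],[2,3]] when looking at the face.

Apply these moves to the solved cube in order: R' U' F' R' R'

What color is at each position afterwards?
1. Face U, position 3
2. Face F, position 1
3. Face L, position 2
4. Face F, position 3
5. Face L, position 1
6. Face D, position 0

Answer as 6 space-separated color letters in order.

Answer: G Y O R W B

Derivation:
After move 1 (R'): R=RRRR U=WBWB F=GWGW D=YGYG B=YBYB
After move 2 (U'): U=BBWW F=OOGW R=GWRR B=RRYB L=YBOO
After move 3 (F'): F=OWOG U=BBGR R=GWYR D=BOYG L=YWOW
After move 4 (R'): R=WRGY U=BYGR F=OBOR D=BWYG B=GROB
After move 5 (R'): R=RYWG U=BOGG F=OYOR D=BBYR B=GRWB
Query 1: U[3] = G
Query 2: F[1] = Y
Query 3: L[2] = O
Query 4: F[3] = R
Query 5: L[1] = W
Query 6: D[0] = B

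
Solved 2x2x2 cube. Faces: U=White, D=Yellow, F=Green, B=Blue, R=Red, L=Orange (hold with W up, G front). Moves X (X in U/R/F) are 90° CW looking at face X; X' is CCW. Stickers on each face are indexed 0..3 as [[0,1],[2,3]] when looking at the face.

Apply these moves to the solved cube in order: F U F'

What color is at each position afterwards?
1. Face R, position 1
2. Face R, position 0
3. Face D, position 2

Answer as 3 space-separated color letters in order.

Answer: B R Y

Derivation:
After move 1 (F): F=GGGG U=WWOO R=WRWR D=RRYY L=OYOY
After move 2 (U): U=OWOW F=WRGG R=BBWR B=OYBB L=GGOY
After move 3 (F'): F=RGWG U=OWBW R=RBRR D=GYYY L=GWOO
Query 1: R[1] = B
Query 2: R[0] = R
Query 3: D[2] = Y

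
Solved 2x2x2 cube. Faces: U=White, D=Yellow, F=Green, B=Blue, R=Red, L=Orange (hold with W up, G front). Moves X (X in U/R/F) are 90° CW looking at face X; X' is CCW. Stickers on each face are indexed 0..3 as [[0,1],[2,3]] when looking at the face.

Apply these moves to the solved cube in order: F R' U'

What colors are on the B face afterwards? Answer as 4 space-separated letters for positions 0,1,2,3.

After move 1 (F): F=GGGG U=WWOO R=WRWR D=RRYY L=OYOY
After move 2 (R'): R=RRWW U=WBOB F=GWGO D=RGYG B=YBRB
After move 3 (U'): U=BBWO F=OYGO R=GWWW B=RRRB L=YBOY
Query: B face = RRRB

Answer: R R R B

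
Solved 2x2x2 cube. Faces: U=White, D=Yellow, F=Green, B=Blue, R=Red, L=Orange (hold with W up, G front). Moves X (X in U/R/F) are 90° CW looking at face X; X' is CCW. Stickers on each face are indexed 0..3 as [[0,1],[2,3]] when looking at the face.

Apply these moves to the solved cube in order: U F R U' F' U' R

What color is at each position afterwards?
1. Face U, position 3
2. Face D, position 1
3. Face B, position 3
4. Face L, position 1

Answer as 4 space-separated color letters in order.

Answer: G W B W

Derivation:
After move 1 (U): U=WWWW F=RRGG R=BBRR B=OOBB L=GGOO
After move 2 (F): F=GRGR U=WWOG R=WBWR D=RBYY L=GYOY
After move 3 (R): R=WWRB U=WROR F=GBGY D=RBYO B=GOWB
After move 4 (U'): U=RRWO F=GYGY R=GBRB B=WWWB L=GOOY
After move 5 (F'): F=YYGG U=RRGR R=BBRB D=OYYO L=GOOW
After move 6 (U'): U=RRRG F=GOGG R=YYRB B=BBWB L=WWOW
After move 7 (R): R=RYBY U=RORG F=GYGO D=OWYB B=GBRB
Query 1: U[3] = G
Query 2: D[1] = W
Query 3: B[3] = B
Query 4: L[1] = W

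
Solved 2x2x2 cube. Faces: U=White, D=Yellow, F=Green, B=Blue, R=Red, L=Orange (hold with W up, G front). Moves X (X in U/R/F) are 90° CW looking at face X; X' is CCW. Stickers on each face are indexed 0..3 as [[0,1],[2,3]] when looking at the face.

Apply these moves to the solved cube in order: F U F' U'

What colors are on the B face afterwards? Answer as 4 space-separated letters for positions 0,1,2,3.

Answer: R B B B

Derivation:
After move 1 (F): F=GGGG U=WWOO R=WRWR D=RRYY L=OYOY
After move 2 (U): U=OWOW F=WRGG R=BBWR B=OYBB L=GGOY
After move 3 (F'): F=RGWG U=OWBW R=RBRR D=GYYY L=GWOO
After move 4 (U'): U=WWOB F=GWWG R=RGRR B=RBBB L=OYOO
Query: B face = RBBB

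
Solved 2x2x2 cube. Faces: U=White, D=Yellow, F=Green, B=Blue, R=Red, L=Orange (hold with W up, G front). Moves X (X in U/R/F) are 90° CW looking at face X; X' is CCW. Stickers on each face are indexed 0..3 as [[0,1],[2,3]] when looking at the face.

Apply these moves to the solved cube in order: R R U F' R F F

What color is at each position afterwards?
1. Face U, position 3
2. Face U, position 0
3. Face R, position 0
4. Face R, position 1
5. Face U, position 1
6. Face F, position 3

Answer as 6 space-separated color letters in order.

After move 1 (R): R=RRRR U=WGWG F=GYGY D=YBYB B=WBWB
After move 2 (R): R=RRRR U=WYWY F=GBGB D=YWYW B=GBGB
After move 3 (U): U=WWYY F=RRGB R=GBRR B=OOGB L=GBOO
After move 4 (F'): F=RBRG U=WWGR R=WBYR D=BOYW L=GYOY
After move 5 (R): R=YWRB U=WBGG F=RORW D=BGYO B=ROWB
After move 6 (F): F=RRWO U=WBYY R=GWGB D=RYYO L=GBOG
After move 7 (F): F=WROR U=WBGB R=YWYB D=GGYO L=GROY
Query 1: U[3] = B
Query 2: U[0] = W
Query 3: R[0] = Y
Query 4: R[1] = W
Query 5: U[1] = B
Query 6: F[3] = R

Answer: B W Y W B R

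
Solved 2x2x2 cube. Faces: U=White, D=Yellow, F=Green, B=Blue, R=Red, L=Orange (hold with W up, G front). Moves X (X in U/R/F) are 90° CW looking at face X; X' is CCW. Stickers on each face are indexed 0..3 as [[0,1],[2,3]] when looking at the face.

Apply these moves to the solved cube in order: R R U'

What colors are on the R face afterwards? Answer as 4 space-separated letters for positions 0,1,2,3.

After move 1 (R): R=RRRR U=WGWG F=GYGY D=YBYB B=WBWB
After move 2 (R): R=RRRR U=WYWY F=GBGB D=YWYW B=GBGB
After move 3 (U'): U=YYWW F=OOGB R=GBRR B=RRGB L=GBOO
Query: R face = GBRR

Answer: G B R R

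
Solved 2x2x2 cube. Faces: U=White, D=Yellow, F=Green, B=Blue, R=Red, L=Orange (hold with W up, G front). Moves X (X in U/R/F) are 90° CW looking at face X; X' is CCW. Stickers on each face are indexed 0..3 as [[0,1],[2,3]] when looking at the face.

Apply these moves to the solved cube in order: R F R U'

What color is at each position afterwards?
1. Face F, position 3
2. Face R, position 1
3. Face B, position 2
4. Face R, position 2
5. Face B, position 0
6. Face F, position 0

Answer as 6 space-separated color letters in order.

After move 1 (R): R=RRRR U=WGWG F=GYGY D=YBYB B=WBWB
After move 2 (F): F=GGYY U=WGOO R=WRGR D=RRYB L=OYOB
After move 3 (R): R=GWRR U=WGOY F=GRYB D=RWYW B=OBGB
After move 4 (U'): U=GYWO F=OYYB R=GRRR B=GWGB L=OBOB
Query 1: F[3] = B
Query 2: R[1] = R
Query 3: B[2] = G
Query 4: R[2] = R
Query 5: B[0] = G
Query 6: F[0] = O

Answer: B R G R G O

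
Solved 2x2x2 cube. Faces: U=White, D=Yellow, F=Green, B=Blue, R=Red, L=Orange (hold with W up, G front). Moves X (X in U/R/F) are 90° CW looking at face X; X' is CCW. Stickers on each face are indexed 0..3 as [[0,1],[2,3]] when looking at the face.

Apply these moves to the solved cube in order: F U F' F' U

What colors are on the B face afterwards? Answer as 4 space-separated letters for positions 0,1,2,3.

After move 1 (F): F=GGGG U=WWOO R=WRWR D=RRYY L=OYOY
After move 2 (U): U=OWOW F=WRGG R=BBWR B=OYBB L=GGOY
After move 3 (F'): F=RGWG U=OWBW R=RBRR D=GYYY L=GWOO
After move 4 (F'): F=GGRW U=OWRR R=YBGR D=WOYY L=GWOB
After move 5 (U): U=RORW F=YBRW R=OYGR B=GWBB L=GGOB
Query: B face = GWBB

Answer: G W B B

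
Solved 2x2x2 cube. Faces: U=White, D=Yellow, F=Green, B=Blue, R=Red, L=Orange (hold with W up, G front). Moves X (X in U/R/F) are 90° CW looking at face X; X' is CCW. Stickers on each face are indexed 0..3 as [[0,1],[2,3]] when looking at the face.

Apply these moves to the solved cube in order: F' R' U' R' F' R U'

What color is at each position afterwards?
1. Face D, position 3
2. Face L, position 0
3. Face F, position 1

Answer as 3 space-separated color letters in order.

Answer: G G R

Derivation:
After move 1 (F'): F=GGGG U=WWRR R=YRYR D=OOYY L=OWOW
After move 2 (R'): R=RRYY U=WBRB F=GWGR D=OGYG B=YBOB
After move 3 (U'): U=BBWR F=OWGR R=GWYY B=RROB L=YBOW
After move 4 (R'): R=WYGY U=BOWR F=OBGR D=OWYR B=GRGB
After move 5 (F'): F=BROG U=BOWG R=WYOY D=BWYR L=YROW
After move 6 (R): R=OWYY U=BRWG F=BWOR D=BGYG B=GROB
After move 7 (U'): U=RGBW F=YROR R=BWYY B=OWOB L=GROW
Query 1: D[3] = G
Query 2: L[0] = G
Query 3: F[1] = R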